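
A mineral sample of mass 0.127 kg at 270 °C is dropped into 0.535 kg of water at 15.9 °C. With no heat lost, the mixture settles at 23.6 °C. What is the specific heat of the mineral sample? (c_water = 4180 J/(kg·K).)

c ≈ 550 J/(kg·K)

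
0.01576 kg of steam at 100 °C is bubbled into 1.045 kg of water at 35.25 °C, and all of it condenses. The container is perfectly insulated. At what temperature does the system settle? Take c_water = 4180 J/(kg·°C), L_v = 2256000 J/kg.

Taking heat into each body as positive, Σ m c ΔT = 0:
latent heat released on condensation: 0.01576·2256000 = 35555
  condensed water 100 °C→T: 65.88(T − 100)
  water warms: 1.045·4180·(T − 35.25) = 4368.1(T − 35.25)
4434 T = 35555 + 6587.7 + 153976 = 196118
T ≈ 44.23 °C (< 100 °C, so full condensation is consistent).

T_f ≈ 44.2 °C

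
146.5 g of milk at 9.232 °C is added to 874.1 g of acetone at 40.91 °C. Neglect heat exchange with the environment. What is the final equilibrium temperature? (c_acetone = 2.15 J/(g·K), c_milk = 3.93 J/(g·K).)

T_f ≈ 33.5 °C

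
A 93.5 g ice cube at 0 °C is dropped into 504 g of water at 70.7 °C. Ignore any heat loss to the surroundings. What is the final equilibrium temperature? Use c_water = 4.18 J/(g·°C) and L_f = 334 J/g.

T_f ≈ 47.1 °C

Sum of m c ΔT and latent-heat terms is zero:
melt ice: 93.5·334 = 31229; warm the meltwater: 390.83 T; water cools: 504·4.18·(T − 70.7) = 2106.7(T − 70.7)
2497.5 T = 148945 − 31229 = 117716
T ≈ 47.13 °C. Since T > 0 °C, the all-ice-melts assumption holds.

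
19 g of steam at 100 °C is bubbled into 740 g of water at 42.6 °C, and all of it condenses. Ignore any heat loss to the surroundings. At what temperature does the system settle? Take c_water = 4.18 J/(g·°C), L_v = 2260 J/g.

Setting the total heat transfer to zero:
steam→water at 100 °C releases m L_v = 19·2260 = 42940; condensate cools 100→T: 19·4.18·(T − 100) = 79.42(T − 100); water warms: 740·4.18·(T − 42.6) = 3093.2(T − 42.6)
3172.6 T = 42940 + 7942 + 131770 = 182652
T ≈ 57.57 °C, under the boiling point, so the assumption holds.

T_f ≈ 57.6 °C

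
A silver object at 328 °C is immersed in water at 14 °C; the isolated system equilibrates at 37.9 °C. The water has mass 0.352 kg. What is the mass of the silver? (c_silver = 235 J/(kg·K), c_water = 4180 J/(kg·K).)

m ≈ 0.516 kg

Heat lost by the silver = heat gained by the water:
m·235·(328 − 37.9) = 0.352·4180·(37.9 − 14)
68174 m = 35166  ⇒  m ≈ 0.5158 kg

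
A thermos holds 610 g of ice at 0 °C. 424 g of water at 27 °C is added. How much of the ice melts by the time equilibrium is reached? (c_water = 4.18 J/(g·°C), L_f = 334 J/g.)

Water can give up m c ΔT = 424·4.18·27 = 47853 J before reaching 0 °C.
Melting all 610 g of ice would need 610·334 = 203740 J.
47853 J < 203740 J, so only part of the ice melts and the system sits at 0 °C.
m_melted·334 = 47853  ⇒  m_melted ≈ 143.3 g.

m_melted ≈ 143 g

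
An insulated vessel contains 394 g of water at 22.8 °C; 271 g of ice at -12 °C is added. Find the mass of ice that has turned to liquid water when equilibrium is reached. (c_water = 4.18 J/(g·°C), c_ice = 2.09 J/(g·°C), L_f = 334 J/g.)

m_melted ≈ 92.1 g

Water can give up m c ΔT = 394×4.18×22.8 = 37550 J before reaching 0 °C.
Of that, 271×2.09×12 = 6796.7 J goes to bring the ice to 0 °C, leaving 30753 J.
Melting all 271 g of ice would need 271×334 = 90514 J.
That's not enough to melt it all — equilibrium is at 0 °C with ice remaining.
m_melted×334 = 30753  ⇒  m_melted ≈ 92.08 g.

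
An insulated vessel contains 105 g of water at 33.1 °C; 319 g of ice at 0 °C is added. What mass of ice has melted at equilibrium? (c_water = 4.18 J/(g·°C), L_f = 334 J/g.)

m_melted ≈ 43.5 g

Heat available from the water dropping to 0 °C: 105×4.18×33.1 = 14528 J.
Melting all 319 g of ice would need 319×334 = 106546 J.
14528 J < 106546 J, so only part of the ice melts and the system sits at 0 °C.
m_melted×334 = 14528  ⇒  m_melted ≈ 43.5 g.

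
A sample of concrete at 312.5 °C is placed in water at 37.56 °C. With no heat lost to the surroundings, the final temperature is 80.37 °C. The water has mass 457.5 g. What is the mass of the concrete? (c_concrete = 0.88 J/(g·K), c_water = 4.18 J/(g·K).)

Heat lost by the concrete = heat gained by the water:
m×0.88×(312.5 − 80.37) = 457.5×4.18×(80.37 − 37.56)
204.27 m = 81868  ⇒  m ≈ 400.8 g

m ≈ 401 g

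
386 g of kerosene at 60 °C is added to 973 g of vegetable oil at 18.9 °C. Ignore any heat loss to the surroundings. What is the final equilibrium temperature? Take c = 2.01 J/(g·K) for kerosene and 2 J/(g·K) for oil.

T_f ≈ 30.6 °C

T_f = Σ m_i c_i T_i / Σ m_i c_i:
T_f = (775.86*60 + 1946*18.9) / (775.86 + 1946)
    = 83331 / 2721.9 ≈ 30.62 °C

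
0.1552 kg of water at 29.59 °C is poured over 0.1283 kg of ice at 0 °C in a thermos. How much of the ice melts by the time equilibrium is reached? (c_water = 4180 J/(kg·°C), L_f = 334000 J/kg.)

m_melted ≈ 0.0575 kg

Heat available from the water dropping to 0 °C: 0.1552·4180·29.59 = 19196 J.
Fully melting the ice requires m_ice L_f = 0.1283·334000 = 42852 J.
That's not enough to melt it all — equilibrium is at 0 °C with ice remaining.
m_melted·334000 = 19196  ⇒  m_melted ≈ 0.05747 kg.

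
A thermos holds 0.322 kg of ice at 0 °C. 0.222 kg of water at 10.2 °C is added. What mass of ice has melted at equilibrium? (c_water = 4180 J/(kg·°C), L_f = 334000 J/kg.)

m_melted ≈ 0.0283 kg

Water can give up m c ΔT = 0.222×4180×10.2 = 9465.2 J before reaching 0 °C.
To melt every bit of ice: 0.322×334000 = 107548 J.
That's not enough to melt it all — equilibrium is at 0 °C with ice remaining.
Mass melted = 9465.2/334000 ≈ 0.02834 kg.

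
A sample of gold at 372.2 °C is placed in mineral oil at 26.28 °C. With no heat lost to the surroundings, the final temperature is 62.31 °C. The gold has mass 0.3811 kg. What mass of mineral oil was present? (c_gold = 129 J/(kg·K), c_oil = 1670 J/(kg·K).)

Heat lost by the gold = heat gained by the oil:
0.3811·129·(372.2 − 62.31) = m·1670·(62.31 − 26.28)
60170 m = 15235  ⇒  m ≈ 0.2532 kg

m ≈ 0.253 kg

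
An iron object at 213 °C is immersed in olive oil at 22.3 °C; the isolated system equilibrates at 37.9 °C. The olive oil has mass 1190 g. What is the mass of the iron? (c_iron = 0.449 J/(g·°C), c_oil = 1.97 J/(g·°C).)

m ≈ 465 g

|Q_iron| = |Q_oil|:
m·0.449·(213 − 37.9) = 1190·1.97·(37.9 − 22.3)
78.62 m = 36571  ⇒  m ≈ 465.2 g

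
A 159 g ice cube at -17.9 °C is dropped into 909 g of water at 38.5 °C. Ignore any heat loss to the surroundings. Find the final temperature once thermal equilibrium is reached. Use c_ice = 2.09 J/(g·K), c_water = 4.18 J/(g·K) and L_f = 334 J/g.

T_f ≈ 19.5 °C

Net heat exchanged in the isolated system is zero:
ice -17.9→0 °C: 159×2.09×17.9 = 5948.3
  latent heat to melt: 159×334 = 53106
  meltwater 0→T: 159×4.18×T = 664.62 T
  water: 3799.6(T − 38.5)
4464.2 T = 146285 − 59054 = 87231
T ≈ 19.54 °C (positive, so assuming full melt was valid).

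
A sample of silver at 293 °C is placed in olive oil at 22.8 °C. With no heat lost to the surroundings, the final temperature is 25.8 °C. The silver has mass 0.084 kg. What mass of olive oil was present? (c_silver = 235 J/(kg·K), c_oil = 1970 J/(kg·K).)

m ≈ 0.892 kg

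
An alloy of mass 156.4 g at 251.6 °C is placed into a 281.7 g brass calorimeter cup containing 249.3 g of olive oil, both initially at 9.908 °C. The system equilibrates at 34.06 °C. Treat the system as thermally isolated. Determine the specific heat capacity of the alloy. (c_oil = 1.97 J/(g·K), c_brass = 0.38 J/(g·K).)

c ≈ 0.425 J/(g·K)

Let T be the final temperature. ΣQ_i = 0:
156.4×c×(34.06 − 251.6) + 249.3×1.97×(34.06 − 9.908) + 281.7×0.38×(34.06 − 9.908) = 0
-34023 c = -14447
c = -14447/-34023 ≈ 0.4246 J/(g·K)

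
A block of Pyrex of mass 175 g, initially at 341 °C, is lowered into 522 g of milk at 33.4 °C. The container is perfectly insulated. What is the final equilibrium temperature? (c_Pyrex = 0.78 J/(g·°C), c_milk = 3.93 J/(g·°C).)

T_f ≈ 52.6 °C

Heat gained plus heat lost sum to zero:
175×0.78×(T − 341) + 522×3.93×(T − 33.4) = 0
136.5(T − 341) + 2051.5(T − 33.4) = 0
(136.5 + 2051.5) T = 136.5×341 + 2051.5×33.4
T = 115065/2188 ≈ 52.59 °C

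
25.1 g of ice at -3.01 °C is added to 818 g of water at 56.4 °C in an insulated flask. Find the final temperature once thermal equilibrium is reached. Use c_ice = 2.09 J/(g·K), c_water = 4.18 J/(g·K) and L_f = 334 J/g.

T_f ≈ 52.3 °C

Sum of m c ΔT and latent-heat terms is zero:
warm ice to 0 °C: 25.1·2.09·(0 − (-3.01)) = 157.9
  melt ice: 25.1·334 = 8383.4
  warm the meltwater: 104.92 T
  water: 3419.2(T − 56.4)
3524.2 T = 192845 − 8541.3 = 184304
T ≈ 52.30 °C (positive, so assuming full melt was valid).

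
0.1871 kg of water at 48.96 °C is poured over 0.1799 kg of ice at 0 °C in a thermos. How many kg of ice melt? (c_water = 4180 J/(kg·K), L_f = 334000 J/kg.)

Heat available from the water dropping to 0 °C: 0.1871·4180·48.96 = 38291 J.
Fully melting the ice requires m_ice L_f = 0.1799·334000 = 60087 J.
Since 38291 < 60087 J, not all the ice melts; equilibrium is at 0 °C.
Mass melted = 38291/334000 ≈ 0.1146 kg.

m_melted ≈ 0.115 kg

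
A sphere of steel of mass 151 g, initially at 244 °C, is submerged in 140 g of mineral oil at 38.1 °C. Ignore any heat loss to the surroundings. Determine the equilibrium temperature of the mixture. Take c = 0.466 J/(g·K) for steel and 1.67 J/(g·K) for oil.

T_f ≈ 85.7 °C

T_f = Σ m_i c_i T_i / Σ m_i c_i:
T_f = (70.37·244 + 233.8·38.1) / (70.37 + 233.8)
    = 26077 / 304.17 ≈ 85.73 °C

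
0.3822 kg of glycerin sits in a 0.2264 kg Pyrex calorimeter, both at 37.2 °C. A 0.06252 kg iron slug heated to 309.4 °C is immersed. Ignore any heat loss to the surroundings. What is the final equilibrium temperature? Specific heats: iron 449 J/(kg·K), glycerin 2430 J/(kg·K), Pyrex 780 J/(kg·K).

Taking heat into each body as positive, Σ m c ΔT = 0:
0.06252×449×(T − 309.4) + 0.3822×2430×(T − 37.2) + 0.2264×780×(T − 37.2) = 0
28.07(T − 309.4) + 928.75(T − 37.2) + 176.59(T − 37.2) = 0
(28.07 + 928.75 + 176.59) T = 28.07×309.4 + 928.75×37.2 + 176.59×37.2
T = 49804 / 1133.4 = 43.9 °C

T_f ≈ 43.9 °C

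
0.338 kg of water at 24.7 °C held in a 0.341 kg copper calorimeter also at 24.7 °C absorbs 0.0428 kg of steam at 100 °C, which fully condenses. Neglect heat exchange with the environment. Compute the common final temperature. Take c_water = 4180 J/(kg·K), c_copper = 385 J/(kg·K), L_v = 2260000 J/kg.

T_f ≈ 88.7 °C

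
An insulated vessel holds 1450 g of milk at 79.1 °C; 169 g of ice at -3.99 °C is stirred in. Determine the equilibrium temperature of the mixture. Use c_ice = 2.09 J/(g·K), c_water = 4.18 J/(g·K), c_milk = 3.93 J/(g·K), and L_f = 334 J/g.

T_f ≈ 61.3 °C

Energy balance with sensible and latent terms:
warm ice to 0 °C: 169·2.09·(0 − (-3.99)) = 1409.3
  melt ice: 169·334 = 56446
  meltwater 0→T: 169·4.18·T = 706.42 T
  milk: 5698.5(T − 79.1)
6404.9 T = 450751 − 57855 = 392896
T ≈ 61.34 °C — above 0 °C, consistent with complete melting.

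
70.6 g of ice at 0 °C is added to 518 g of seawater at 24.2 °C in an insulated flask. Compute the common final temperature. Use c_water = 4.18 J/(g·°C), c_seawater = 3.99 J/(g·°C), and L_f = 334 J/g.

Energy conservation, ΣQ = 0:
latent heat to melt: 70.6·334 = 23580; warm the meltwater: 295.11 T; seawater cools: 518·3.99·(T − 24.2) = 2066.8(T − 24.2)
2361.9 T = 50017 − 23580 = 26437
T ≈ 11.19 °C (positive, so assuming full melt was valid).

T_f ≈ 11.2 °C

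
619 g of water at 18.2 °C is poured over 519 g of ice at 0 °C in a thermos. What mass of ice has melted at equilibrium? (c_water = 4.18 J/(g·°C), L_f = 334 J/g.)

m_melted ≈ 141 g

Water can give up m c ΔT = 619·4.18·18.2 = 47091 J before reaching 0 °C.
Fully melting the ice requires m_ice L_f = 519·334 = 173346 J.
That's not enough to melt it all — equilibrium is at 0 °C with ice remaining.
m_melted·334 = 47091  ⇒  m_melted ≈ 141 g.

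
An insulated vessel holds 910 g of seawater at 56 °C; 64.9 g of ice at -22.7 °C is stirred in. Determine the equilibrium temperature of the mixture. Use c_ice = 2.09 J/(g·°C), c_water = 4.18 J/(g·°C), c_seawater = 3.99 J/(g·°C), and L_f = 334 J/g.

Let T be the final temperature. ΣQ_i = 0:
ice -22.7→0 °C: 64.9×2.09×22.7 = 3079.1
  melt ice: 64.9×334 = 21677
  meltwater 0→T: 64.9×4.18×T = 271.28 T
  seawater cools: 910×3.99×(T − 56) = 3630.9(T − 56)
3902.2 T = 203330 − 24756 = 178575
T ≈ 45.76 °C. Since T > 0 °C, the all-ice-melts assumption holds.

T_f ≈ 45.8 °C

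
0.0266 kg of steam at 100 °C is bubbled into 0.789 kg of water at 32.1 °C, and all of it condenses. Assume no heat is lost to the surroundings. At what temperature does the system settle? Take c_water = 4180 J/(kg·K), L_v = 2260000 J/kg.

Energy balance with sensible and latent terms:
latent heat released on condensation: 0.0266·2260000 = 60116
  condensate cools 100→T: 0.0266·4180·(T − 100) = 111.19(T − 100)
  original water: 3298(T − 32.1)
3409.2 T = 60116 + 11119 + 105866 = 177101
T ≈ 51.95 °C, under the boiling point, so the assumption holds.

T_f ≈ 51.9 °C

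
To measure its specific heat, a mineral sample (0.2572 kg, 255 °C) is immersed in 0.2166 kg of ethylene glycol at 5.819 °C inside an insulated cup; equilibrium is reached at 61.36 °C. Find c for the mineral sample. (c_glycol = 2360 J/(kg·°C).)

Taking heat into each body as positive, Σ m c ΔT = 0:
0.2572×c×(61.36 − 255) + 0.2166×2360×(61.36 − 5.819) = 0
-49.8 c = -28391
c = -28391/-49.8 ≈ 570.1 J/(kg·°C)

c ≈ 570 J/(kg·°C)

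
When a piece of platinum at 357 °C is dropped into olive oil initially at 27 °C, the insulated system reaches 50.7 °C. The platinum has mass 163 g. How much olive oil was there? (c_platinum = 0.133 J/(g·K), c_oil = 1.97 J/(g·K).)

m ≈ 142 g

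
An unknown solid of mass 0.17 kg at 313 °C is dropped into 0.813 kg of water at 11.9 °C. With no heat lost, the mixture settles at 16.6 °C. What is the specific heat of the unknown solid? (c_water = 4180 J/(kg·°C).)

c ≈ 317 J/(kg·°C)

m_s c (T_s − T_f) = m_water c_water (T_f − T_0):
0.17·c·(313 − 16.6) = 0.813·4180·(16.6 − 11.9)
50.39 c = 15972  ⇒  c ≈ 317 J/(kg·°C)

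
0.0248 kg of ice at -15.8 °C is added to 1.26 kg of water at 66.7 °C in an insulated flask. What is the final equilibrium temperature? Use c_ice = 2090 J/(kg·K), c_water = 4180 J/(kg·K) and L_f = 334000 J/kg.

T_f ≈ 63.7 °C

Conservation of energy gives ΣQ = 0:
ice -15.8→0 °C: 0.0248×2090×15.8 = 818.95
  latent heat to melt: 0.0248×334000 = 8283.2
  meltwater 0→T: 0.0248×4180×T = 103.66 T
  water cools: 1.26×4180×(T − 66.7) = 5266.8(T − 66.7)
5370.5 T = 351296 − 9102.1 = 342193
T ≈ 63.72 °C. Since T > 0 °C, the all-ice-melts assumption holds.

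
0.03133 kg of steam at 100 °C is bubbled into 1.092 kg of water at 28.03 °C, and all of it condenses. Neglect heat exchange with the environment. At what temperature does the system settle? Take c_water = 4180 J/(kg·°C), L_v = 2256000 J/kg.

Sum of m c ΔT and latent-heat terms is zero:
latent heat released on condensation: 0.03133×2256000 = 70680; condensate cools 100→T: 0.03133×4180×(T − 100) = 130.96(T − 100); water warms: 1.092×4180×(T − 28.03) = 4564.6(T − 28.03)
4695.5 T = 70680 + 13096 + 127945 = 211721
T ≈ 45.09 °C (< 100 °C, so full condensation is consistent).

T_f ≈ 45.1 °C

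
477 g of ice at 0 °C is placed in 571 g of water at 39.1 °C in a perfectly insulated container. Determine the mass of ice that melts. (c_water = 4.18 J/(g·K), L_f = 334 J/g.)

Water can give up m c ΔT = 571·4.18·39.1 = 93323 J before reaching 0 °C.
Melting all 477 g of ice would need 477·334 = 159318 J.
That's not enough to melt it all — equilibrium is at 0 °C with ice remaining.
m_melted·334 = 93323  ⇒  m_melted ≈ 279.4 g.

m_melted ≈ 279 g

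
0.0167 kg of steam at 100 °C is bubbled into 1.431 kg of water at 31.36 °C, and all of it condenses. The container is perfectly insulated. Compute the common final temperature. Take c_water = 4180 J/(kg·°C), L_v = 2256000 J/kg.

T_f ≈ 38.4 °C

Setting the total heat transfer to zero:
condense steam: −0.0167·2256000 = −37675
  condensate cools 100→T: 0.0167·4180·(T − 100) = 69.81(T − 100)
  original water: 5981.6(T − 31.36)
6051.4 T = 37675 + 6980.6 + 187582 = 232238
T ≈ 38.38 °C (< 100 °C, so full condensation is consistent).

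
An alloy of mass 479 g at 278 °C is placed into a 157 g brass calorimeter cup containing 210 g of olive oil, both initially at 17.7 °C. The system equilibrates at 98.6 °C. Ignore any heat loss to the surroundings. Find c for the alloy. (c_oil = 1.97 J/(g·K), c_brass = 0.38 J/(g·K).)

c ≈ 0.446 J/(g·K)

Heat gained plus heat lost sum to zero:
479·c·(98.6 − 278) + 210·1.97·(98.6 − 17.7) + 157·0.38·(98.6 − 17.7) = 0
-85933 c = -38295
c = -38295/-85933 ≈ 0.4456 J/(g·K)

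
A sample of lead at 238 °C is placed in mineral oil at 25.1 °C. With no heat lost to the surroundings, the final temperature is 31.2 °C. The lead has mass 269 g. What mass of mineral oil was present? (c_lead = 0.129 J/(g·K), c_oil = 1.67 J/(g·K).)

Heat lost by the lead = heat gained by the oil:
269·0.129·(238 − 31.2) = m·1.67·(31.2 − 25.1)
10.19 m = 7176.2  ⇒  m ≈ 704.4 g

m ≈ 704 g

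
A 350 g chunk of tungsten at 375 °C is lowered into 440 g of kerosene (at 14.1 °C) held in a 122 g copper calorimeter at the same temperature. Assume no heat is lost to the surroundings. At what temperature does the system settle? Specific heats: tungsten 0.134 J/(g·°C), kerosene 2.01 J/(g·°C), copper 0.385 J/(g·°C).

T_f ≈ 31.4 °C

Energy conservation, ΣQ = 0:
350*0.134*(T − 375) + 440*2.01*(T − 14.1) + 122*0.385*(T − 14.1) = 0
(46.9 + 884.4 + 46.97) T = 46.9*375 + 884.4*14.1 + 46.97*14.1
T = 30720/978.27 ≈ 31.40 °C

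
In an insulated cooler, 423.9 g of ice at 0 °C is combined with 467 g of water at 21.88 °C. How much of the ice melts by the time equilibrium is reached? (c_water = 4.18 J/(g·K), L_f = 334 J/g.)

m_melted ≈ 128 g

Heat available from the water dropping to 0 °C: 467·4.18·21.88 = 42711 J.
Melting all 423.9 g of ice would need 423.9·334 = 141583 J.
42711 J < 141583 J, so only part of the ice melts and the system sits at 0 °C.
m_melt = 42711 / L_f = 127.9 g.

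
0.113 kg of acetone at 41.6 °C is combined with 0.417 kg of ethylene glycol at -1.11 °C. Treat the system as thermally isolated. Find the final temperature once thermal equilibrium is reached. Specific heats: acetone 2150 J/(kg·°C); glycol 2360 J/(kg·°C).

T_f ≈ 7.3 °C

Net heat exchanged in the isolated system is zero:
0.113*2150*(T − 41.6) + 0.417*2360*(T − (-1.11)) = 0
242.95(T − 41.6) + 984.12(T − (-1.11)) = 0
1227.1 T = 9014.3
T = 9014.3 / 1227.1 = 7.35 °C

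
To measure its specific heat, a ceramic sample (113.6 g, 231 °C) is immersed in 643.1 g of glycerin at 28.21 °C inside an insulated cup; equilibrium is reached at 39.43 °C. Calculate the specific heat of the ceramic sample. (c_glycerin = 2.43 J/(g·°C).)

Setting the total heat transfer to zero:
113.6·c·(39.43 − 231) + 643.1·2.43·(39.43 − 28.21) = 0
-21762 c = -17534
c = -17534/-21762 ≈ 0.8057 J/(g·°C)

c ≈ 0.806 J/(g·°C)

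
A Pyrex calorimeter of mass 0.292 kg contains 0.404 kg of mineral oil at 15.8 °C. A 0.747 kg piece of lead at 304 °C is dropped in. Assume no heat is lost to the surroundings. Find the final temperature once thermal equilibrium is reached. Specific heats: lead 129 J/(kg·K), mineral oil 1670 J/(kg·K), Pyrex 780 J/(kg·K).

Let T be the final temperature. ΣQ_i = 0:
0.747*129*(T − 304) + 0.404*1670*(T − 15.8) + 0.292*780*(T − 15.8) = 0
96.36(T − 304) + 674.68(T − 15.8) + 227.76(T − 15.8) = 0
(96.36 + 674.68 + 227.76) T = 96.36*304 + 674.68*15.8 + 227.76*15.8
T = 43553 / 998.8 = 43.6 °C

T_f ≈ 43.6 °C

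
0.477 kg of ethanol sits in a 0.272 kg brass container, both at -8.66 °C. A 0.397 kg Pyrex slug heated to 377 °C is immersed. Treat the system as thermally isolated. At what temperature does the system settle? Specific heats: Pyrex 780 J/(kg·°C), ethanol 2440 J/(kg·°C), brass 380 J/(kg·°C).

T_f ≈ 67.1 °C

Energy conservation, ΣQ = 0:
0.397*780*(T − 377) + 0.477*2440*(T − (-8.66)) + 0.272*380*(T − (-8.66)) = 0
309.66(T − 377) + 1163.9(T − (-8.66)) + 103.36(T − (-8.66)) = 0
1576.9 T = 105768
T ≈ 67.07 °C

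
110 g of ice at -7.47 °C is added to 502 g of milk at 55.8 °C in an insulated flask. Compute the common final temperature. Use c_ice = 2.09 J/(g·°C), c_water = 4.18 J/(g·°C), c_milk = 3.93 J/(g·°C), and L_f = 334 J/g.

T_f ≈ 29.4 °C

Energy conservation, ΣQ = 0:
warm ice to 0 °C: 110×2.09×(0 − (-7.47)) = 1717.4
  fusion: m_ice L_f = 110×334 = 36740
  meltwater 0→T: 110×4.18×T = 459.8 T
  milk: 1972.9(T − 55.8)
2432.7 T = 110086 − 38457 = 71628
T ≈ 29.44 °C (positive, so assuming full melt was valid).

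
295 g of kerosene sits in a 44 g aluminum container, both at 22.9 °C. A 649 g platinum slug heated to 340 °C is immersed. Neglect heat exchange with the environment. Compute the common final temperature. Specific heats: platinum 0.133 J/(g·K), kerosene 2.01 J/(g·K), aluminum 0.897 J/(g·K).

T_f = Σ m_i c_i T_i / Σ m_i c_i:
T_f = (86.32×340 + 592.95×22.9 + 39.47×22.9) / (86.32 + 592.95 + 39.47)
    = 43830 / 718.73 ≈ 60.98 °C

T_f ≈ 61.0 °C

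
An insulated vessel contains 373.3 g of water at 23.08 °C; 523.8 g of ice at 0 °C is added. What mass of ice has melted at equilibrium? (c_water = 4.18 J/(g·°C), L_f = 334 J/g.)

Heat available from the water dropping to 0 °C: 373.3·4.18·23.08 = 36014 J.
Melting all 523.8 g of ice would need 523.8·334 = 174949 J.
36014 J < 174949 J, so only part of the ice melts and the system sits at 0 °C.
Mass melted = 36014/334 ≈ 107.8 g.

m_melted ≈ 108 g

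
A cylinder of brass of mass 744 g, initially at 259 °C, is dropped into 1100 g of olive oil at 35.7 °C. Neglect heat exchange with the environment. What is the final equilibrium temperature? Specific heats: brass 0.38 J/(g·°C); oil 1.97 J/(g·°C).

T_f ≈ 61.5 °C

|Q_brass| = |Q_oil|:
744*0.38*(259 − T) = 1100*1.97*(T − 35.7)
282.72(259 − T) = 2167(T − 35.7)
2449.7 T = 150586  ⇒  T ≈ 61.47 °C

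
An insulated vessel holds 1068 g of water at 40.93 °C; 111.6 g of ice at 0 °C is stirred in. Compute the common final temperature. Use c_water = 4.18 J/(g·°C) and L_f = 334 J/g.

Taking heat into each body as positive, Σ m c ΔT = 0:
fusion: m_ice L_f = 111.6×334 = 37274
  warm the meltwater: 466.49 T
  water: 4464.2(T − 40.93)
4930.7 T = 182721 − 37274 = 145447
T ≈ 29.50 °C — above 0 °C, consistent with complete melting.

T_f ≈ 29.5 °C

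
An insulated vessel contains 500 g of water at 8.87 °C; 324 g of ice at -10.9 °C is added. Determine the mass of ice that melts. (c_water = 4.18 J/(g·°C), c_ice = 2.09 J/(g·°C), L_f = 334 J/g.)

Heat available from the water dropping to 0 °C: 500·4.18·8.87 = 18538 J.
Of that, 324·2.09·10.9 = 7381 J goes to bring the ice to 0 °C, leaving 11157 J.
Fully melting the ice requires m_ice L_f = 324·334 = 108216 J.
Since 11157 < 108216 J, not all the ice melts; equilibrium is at 0 °C.
m_melt = 11157 / L_f = 33.4 g.

m_melted ≈ 33.4 g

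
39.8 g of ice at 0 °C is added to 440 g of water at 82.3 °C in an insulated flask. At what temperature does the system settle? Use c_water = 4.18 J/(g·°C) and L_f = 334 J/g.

T_f ≈ 68.8 °C

Net heat exchanged in the isolated system is zero:
fusion: m_ice L_f = 39.8·334 = 13293
  meltwater 0→T: 39.8·4.18·T = 166.36 T
  water: 1839.2(T − 82.3)
2005.6 T = 151366 − 13293 = 138073
T ≈ 68.84 °C — above 0 °C, consistent with complete melting.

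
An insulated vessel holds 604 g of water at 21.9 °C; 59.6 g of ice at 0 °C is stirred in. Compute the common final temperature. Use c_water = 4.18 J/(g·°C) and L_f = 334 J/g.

Sum of m c ΔT and latent-heat terms is zero:
fusion: m_ice L_f = 59.6·334 = 19906
  warm the meltwater: 249.13 T
  water: 2524.7(T − 21.9)
2773.8 T = 55291 − 19906 = 35385
T ≈ 12.76 °C (positive, so assuming full melt was valid).

T_f ≈ 12.8 °C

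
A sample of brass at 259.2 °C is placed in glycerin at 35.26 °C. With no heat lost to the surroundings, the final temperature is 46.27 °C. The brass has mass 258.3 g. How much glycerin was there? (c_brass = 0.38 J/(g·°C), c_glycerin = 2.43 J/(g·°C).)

|Q_brass| = |Q_glycerin|:
258.3·0.38·(259.2 − 46.27) = m·2.43·(46.27 − 35.26)
26.75 m = 20900  ⇒  m ≈ 781.2 g

m ≈ 781 g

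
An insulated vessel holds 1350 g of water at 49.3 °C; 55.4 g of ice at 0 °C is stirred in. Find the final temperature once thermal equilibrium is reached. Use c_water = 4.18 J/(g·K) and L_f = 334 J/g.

Let T be the final temperature. ΣQ_i = 0:
latent heat to melt: 55.4·334 = 18504; warm the meltwater: 231.57 T; water cools: 1350·4.18·(T − 49.3) = 5643(T − 49.3)
5874.6 T = 278200 − 18504 = 259696
T ≈ 44.21 °C — above 0 °C, consistent with complete melting.

T_f ≈ 44.2 °C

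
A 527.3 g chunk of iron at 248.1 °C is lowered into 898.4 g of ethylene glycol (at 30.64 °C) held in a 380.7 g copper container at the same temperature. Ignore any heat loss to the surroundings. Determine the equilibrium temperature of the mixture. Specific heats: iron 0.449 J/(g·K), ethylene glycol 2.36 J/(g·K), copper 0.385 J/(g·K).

Setting the total heat transfer to zero:
527.3·0.449·(T − 248.1) + 898.4·2.36·(T − 30.64) + 380.7·0.385·(T − 30.64) = 0
(236.76 + 2120.2 + 146.57) T = 236.76·248.1 + 2120.2·30.64 + 146.57·30.64
T ≈ 51.20 °C

T_f ≈ 51.2 °C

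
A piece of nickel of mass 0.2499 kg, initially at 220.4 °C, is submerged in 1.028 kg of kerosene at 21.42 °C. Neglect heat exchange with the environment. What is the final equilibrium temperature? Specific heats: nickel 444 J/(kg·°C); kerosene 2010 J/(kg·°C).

T_f ≈ 31.6 °C

Heat gained plus heat lost sum to zero:
0.2499*444*(T − 220.4) + 1.028*2010*(T − 21.42) = 0
(110.96 + 2066.3) T = 110.96*220.4 + 2066.3*21.42
T = 68714/2177.2 ≈ 31.56 °C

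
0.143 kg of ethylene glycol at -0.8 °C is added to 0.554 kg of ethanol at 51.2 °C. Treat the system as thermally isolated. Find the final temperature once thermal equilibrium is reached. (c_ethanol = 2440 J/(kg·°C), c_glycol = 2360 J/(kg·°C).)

T_f ≈ 40.8 °C

Let T be the final temperature. ΣQ_i = 0:
0.554*2440*(T − 51.2) + 0.143*2360*(T − (-0.8)) = 0
(1351.8 + 337.48) T = 1351.8*51.2 + 337.48*(-0.8)
T = 68940/1689.2 ≈ 40.81 °C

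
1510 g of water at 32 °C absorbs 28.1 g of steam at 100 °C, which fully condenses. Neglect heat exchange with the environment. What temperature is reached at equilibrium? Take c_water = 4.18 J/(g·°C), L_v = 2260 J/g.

Heat gained plus heat lost sum to zero:
steam→water at 100 °C releases m L_v = 28.1×2260 = 63506
  condensed water 100 °C→T: 117.46(T − 100)
  original water: 6311.8(T − 32)
6429.3 T = 63506 + 11746 + 201978 = 277229
T ≈ 43.12 °C — below 100 °C, confirming all the steam condensed.

T_f ≈ 43.1 °C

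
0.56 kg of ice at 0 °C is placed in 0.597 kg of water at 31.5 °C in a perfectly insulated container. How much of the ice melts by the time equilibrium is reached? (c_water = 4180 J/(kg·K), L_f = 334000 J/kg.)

Water can give up m c ΔT = 0.597·4180·31.5 = 78607 J before reaching 0 °C.
Fully melting the ice requires m_ice L_f = 0.56·334000 = 187040 J.
Since 78607 < 187040 J, not all the ice melts; equilibrium is at 0 °C.
Mass melted = 78607/334000 ≈ 0.2354 kg.

m_melted ≈ 0.235 kg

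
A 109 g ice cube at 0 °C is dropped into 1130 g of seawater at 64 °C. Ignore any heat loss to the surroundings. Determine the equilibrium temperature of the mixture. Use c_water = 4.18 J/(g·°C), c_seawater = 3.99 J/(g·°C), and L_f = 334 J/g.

Taking heat into each body as positive, Σ m c ΔT = 0:
latent heat to melt: 109×334 = 36406; warm the meltwater: 455.62 T; seawater cools: 1130×3.99×(T − 64) = 4508.7(T − 64)
4964.3 T = 288557 − 36406 = 252151
T ≈ 50.79 °C (positive, so assuming full melt was valid).

T_f ≈ 50.8 °C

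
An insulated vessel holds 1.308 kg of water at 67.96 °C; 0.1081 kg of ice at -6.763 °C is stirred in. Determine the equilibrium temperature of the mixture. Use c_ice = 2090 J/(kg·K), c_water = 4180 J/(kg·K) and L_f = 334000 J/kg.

T_f ≈ 56.4 °C

Sum of m c ΔT and latent-heat terms is zero:
warm ice to 0 °C: 0.1081·2090·(0 − (-6.763)) = 1528; fusion: m_ice L_f = 0.1081·334000 = 36105; meltwater 0→T: 0.1081·4180·T = 451.86 T; water cools: 1.308·4180·(T − 67.96) = 5467.4(T − 67.96)
5919.3 T = 371567 − 37633 = 333934
T ≈ 56.41 °C (positive, so assuming full melt was valid).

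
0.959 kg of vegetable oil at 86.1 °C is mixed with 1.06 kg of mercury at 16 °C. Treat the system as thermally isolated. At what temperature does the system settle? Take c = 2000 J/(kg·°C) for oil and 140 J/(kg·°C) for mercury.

T_f ≈ 81.1 °C

Setting the total heat transfer to zero:
0.959*2000*(T − 86.1) + 1.06*140*(T − 16) = 0
2066.4 T = 167514
T ≈ 81.07 °C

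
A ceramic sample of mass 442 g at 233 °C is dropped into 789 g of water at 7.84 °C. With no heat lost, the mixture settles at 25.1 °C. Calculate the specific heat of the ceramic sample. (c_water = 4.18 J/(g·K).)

c ≈ 0.619 J/(g·K)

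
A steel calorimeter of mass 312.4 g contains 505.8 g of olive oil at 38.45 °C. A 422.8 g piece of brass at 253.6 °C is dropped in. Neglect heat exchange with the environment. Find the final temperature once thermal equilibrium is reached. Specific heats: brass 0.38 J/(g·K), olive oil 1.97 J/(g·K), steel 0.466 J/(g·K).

T_f ≈ 65.0 °C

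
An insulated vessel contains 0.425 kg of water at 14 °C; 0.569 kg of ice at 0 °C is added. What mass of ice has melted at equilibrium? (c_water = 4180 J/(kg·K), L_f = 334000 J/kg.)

m_melted ≈ 0.0745 kg

Cooling the water to 0 °C releases 0.425×4180×14 = 24871 J.
Melting all 0.569 kg of ice would need 0.569×334000 = 190046 J.
24871 J < 190046 J, so only part of the ice melts and the system sits at 0 °C.
Mass melted = 24871/334000 ≈ 0.07446 kg.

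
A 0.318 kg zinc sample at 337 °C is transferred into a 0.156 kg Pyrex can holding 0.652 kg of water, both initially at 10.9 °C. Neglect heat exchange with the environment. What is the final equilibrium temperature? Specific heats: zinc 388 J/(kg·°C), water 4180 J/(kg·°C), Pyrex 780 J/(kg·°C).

Net heat exchanged in the isolated system is zero:
0.318·388·(T − 337) + 0.652·4180·(T − 10.9) + 0.156·780·(T − 10.9) = 0
123.38(T − 337) + 2725.4(T − 10.9) + 121.68(T − 10.9) = 0
2970.4 T = 72613
T = 72613 / 2970.4 = 24.4 °C

T_f ≈ 24.4 °C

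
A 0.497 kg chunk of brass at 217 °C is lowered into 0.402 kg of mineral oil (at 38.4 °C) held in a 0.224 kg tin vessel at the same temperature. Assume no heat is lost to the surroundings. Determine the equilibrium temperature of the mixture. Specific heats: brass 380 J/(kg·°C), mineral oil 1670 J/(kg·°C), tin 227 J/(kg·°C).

T_f ≈ 75.4 °C

Taking heat into each body as positive, Σ m c ΔT = 0:
0.497×380×(T − 217) + 0.402×1670×(T − 38.4) + 0.224×227×(T − 38.4) = 0
188.86(T − 217) + 671.34(T − 38.4) + 50.85(T − 38.4) = 0
(188.86 + 671.34 + 50.85) T = 188.86×217 + 671.34×38.4 + 50.85×38.4
T = 68715 / 911.05 = 75.4 °C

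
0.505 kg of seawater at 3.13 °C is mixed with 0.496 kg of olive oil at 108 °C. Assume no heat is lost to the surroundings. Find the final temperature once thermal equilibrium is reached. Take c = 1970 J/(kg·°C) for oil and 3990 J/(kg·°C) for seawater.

|Q_oil| = |Q_seawater|:
0.496·1970·(108 − T) = 0.505·3990·(T − 3.13)
977.12(108 − T) = 2015(T − 3.13)
2992.1 T = 111836  ⇒  T ≈ 37.38 °C

T_f ≈ 37.4 °C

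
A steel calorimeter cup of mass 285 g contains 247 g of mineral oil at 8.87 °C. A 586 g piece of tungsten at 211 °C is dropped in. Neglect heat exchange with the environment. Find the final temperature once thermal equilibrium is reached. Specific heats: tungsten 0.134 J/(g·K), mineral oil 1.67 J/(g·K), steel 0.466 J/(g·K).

Setting the total heat transfer to zero:
586·0.134·(T − 211) + 247·1.67·(T − 8.87) + 285·0.466·(T − 8.87) = 0
78.52(T − 211) + 412.49(T − 8.87) + 132.81(T − 8.87) = 0
623.82 T = 21405
T = 21405 / 623.82 = 34.3 °C

T_f ≈ 34.3 °C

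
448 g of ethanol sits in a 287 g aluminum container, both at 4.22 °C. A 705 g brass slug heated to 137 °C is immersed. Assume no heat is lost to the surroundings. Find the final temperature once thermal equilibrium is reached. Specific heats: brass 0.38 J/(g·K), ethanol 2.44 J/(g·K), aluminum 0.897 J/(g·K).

Taking heat into each body as positive, Σ m c ΔT = 0:
705*0.38*(T − 137) + 448*2.44*(T − 4.22) + 287*0.897*(T − 4.22) = 0
1618.5 T = 42402
T ≈ 26.20 °C

T_f ≈ 26.2 °C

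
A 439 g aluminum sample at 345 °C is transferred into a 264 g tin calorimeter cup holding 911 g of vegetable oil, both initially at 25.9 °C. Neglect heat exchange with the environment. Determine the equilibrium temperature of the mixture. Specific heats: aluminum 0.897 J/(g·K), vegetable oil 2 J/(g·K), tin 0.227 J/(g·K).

Conservation of energy gives ΣQ = 0:
439×0.897×(T − 345) + 911×2×(T − 25.9) + 264×0.227×(T − 25.9) = 0
393.78(T − 345) + 1822(T − 25.9) + 59.93(T − 25.9) = 0
(393.78 + 1822 + 59.93) T = 393.78×345 + 1822×25.9 + 59.93×25.9
T ≈ 81.12 °C

T_f ≈ 81.1 °C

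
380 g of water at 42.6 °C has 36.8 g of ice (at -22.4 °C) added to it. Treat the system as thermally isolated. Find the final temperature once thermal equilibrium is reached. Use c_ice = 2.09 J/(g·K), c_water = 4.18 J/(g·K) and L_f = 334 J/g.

T_f ≈ 30.8 °C

Energy conservation, ΣQ = 0:
ice -22.4→0 °C: 36.8·2.09·22.4 = 1722.8
  latent heat to melt: 36.8·334 = 12291
  meltwater 0→T: 36.8·4.18·T = 153.82 T
  water cools: 380·4.18·(T − 42.6) = 1588.4(T − 42.6)
1742.2 T = 67666 − 14014 = 53652
T ≈ 30.80 °C (positive, so assuming full melt was valid).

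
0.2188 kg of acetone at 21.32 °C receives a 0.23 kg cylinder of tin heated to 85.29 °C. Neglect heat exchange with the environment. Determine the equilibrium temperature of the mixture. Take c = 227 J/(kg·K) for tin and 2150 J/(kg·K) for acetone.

T_f ≈ 27.7 °C

Conservation of energy gives ΣQ = 0:
0.23*227*(T − 85.29) + 0.2188*2150*(T − 21.32) = 0
(52.21 + 470.42) T = 52.21*85.29 + 470.42*21.32
T = 14482/522.63 ≈ 27.71 °C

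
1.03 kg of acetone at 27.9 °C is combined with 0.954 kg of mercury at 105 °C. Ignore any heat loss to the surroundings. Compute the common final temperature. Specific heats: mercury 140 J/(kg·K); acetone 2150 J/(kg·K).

T_f ≈ 32.3 °C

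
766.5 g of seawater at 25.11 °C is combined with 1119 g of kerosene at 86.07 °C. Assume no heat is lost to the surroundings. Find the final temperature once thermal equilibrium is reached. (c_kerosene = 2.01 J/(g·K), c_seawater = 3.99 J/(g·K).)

T_f ≈ 50.9 °C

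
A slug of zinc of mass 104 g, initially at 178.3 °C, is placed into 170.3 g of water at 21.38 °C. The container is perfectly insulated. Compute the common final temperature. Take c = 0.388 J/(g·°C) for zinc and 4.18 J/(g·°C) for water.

T_f ≈ 29.8 °C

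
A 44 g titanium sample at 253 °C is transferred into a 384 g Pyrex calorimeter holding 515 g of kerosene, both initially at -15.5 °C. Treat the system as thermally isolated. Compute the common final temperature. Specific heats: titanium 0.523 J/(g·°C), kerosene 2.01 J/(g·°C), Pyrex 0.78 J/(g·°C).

Heat gained plus heat lost sum to zero:
44*0.523*(T − 253) + 515*2.01*(T − (-15.5)) + 384*0.78*(T − (-15.5)) = 0
23.01(T − 253) + 1035.1(T − (-15.5)) + 299.52(T − (-15.5)) = 0
1357.7 T = -14865
T = -14865 / 1357.7 = -10.9 °C

T_f ≈ -10.9 °C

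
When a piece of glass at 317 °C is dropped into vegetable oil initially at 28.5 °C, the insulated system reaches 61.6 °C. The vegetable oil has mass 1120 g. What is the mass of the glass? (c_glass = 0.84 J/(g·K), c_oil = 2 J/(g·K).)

Heat lost by the glass = heat gained by the oil:
m·0.84·(317 − 61.6) = 1120·2·(61.6 − 28.5)
214.54 m = 74144  ⇒  m ≈ 345.6 g

m ≈ 346 g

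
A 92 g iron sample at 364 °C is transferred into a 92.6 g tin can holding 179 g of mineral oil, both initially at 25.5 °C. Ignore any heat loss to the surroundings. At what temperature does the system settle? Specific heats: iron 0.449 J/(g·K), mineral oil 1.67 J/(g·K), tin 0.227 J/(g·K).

T_f ≈ 64.2 °C

Conservation of energy gives ΣQ = 0:
92×0.449×(T − 364) + 179×1.67×(T − 25.5) + 92.6×0.227×(T − 25.5) = 0
(41.31 + 298.93 + 21.02) T = 41.31×364 + 298.93×25.5 + 21.02×25.5
T ≈ 64.21 °C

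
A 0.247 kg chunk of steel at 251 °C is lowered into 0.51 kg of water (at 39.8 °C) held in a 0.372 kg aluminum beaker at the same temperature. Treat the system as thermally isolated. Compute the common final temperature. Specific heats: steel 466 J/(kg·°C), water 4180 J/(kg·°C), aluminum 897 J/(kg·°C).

T_f ≈ 49.2 °C

Net heat exchanged in the isolated system is zero:
0.247*466*(T − 251) + 0.51*4180*(T − 39.8) + 0.372*897*(T − 39.8) = 0
115.1(T − 251) + 2131.8(T − 39.8) + 333.68(T − 39.8) = 0
2580.6 T = 127017
T = 127017 / 2580.6 = 49.2 °C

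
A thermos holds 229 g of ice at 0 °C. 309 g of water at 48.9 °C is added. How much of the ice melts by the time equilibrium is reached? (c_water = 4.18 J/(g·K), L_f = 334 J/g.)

Water can give up m c ΔT = 309×4.18×48.9 = 63160 J before reaching 0 °C.
Fully melting the ice requires m_ice L_f = 229×334 = 76486 J.
63160 J < 76486 J, so only part of the ice melts and the system sits at 0 °C.
m_melt = 63160 / L_f = 189.1 g.

m_melted ≈ 189 g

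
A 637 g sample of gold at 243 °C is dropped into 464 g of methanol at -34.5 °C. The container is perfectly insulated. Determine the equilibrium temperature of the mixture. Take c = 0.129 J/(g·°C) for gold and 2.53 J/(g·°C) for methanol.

T_f ≈ -16.3 °C

Net heat exchanged in the isolated system is zero:
637*0.129*(T − 243) + 464*2.53*(T − (-34.5)) = 0
1256.1 T = -20532
T ≈ -16.35 °C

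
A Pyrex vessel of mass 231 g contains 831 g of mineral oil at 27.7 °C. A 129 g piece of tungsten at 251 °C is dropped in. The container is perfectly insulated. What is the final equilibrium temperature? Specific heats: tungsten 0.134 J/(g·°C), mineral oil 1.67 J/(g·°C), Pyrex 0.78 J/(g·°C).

Heat gained plus heat lost sum to zero:
129*0.134*(T − 251) + 831*1.67*(T − 27.7) + 231*0.78*(T − 27.7) = 0
(17.29 + 1387.8 + 180.18) T = 17.29*251 + 1387.8*27.7 + 180.18*27.7
T ≈ 30.13 °C

T_f ≈ 30.1 °C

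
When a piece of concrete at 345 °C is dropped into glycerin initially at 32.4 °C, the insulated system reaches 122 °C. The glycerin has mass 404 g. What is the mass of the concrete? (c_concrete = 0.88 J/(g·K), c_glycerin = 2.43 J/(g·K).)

m ≈ 448 g

|Q_concrete| = |Q_glycerin|:
m·0.88·(345 − 122) = 404·2.43·(122 − 32.4)
196.24 m = 87962  ⇒  m ≈ 448.2 g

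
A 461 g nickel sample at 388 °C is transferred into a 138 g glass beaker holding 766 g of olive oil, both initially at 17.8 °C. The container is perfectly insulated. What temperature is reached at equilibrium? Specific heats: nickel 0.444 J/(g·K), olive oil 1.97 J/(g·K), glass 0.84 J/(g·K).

T_f ≈ 59.2 °C

Net heat exchanged in the isolated system is zero:
461×0.444×(T − 388) + 766×1.97×(T − 17.8) + 138×0.84×(T − 17.8) = 0
204.68(T − 388) + 1509(T − 17.8) + 115.92(T − 17.8) = 0
1829.6 T = 108341
T ≈ 59.22 °C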